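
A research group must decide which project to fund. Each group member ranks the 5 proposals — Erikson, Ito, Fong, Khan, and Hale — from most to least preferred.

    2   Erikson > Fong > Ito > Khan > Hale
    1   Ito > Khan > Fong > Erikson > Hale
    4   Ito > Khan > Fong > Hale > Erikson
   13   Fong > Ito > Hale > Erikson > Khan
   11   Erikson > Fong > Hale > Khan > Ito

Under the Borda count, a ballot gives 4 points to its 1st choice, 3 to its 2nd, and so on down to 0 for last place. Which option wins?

Fong

Borda scores:
  Erikson: 2·4 + 1 + 4·0 + 13·1 + 11·4 = 66
  Ito: 2·2 + 4 + 4·4 + 13·3 + 11·0 = 63
  Fong: 2·3 + 2 + 4·2 + 13·4 + 11·3 = 101
  Khan: 2·1 + 3 + 4·3 + 13·0 + 11·1 = 28
  Hale: 2·0 + 0 + 4·1 + 13·2 + 11·2 = 52
Fong has the highest total.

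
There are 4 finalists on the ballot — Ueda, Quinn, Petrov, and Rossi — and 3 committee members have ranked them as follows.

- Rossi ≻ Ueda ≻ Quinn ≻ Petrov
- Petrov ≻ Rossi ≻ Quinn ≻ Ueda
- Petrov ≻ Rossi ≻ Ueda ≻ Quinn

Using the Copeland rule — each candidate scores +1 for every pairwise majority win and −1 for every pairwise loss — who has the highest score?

Pairwise results:
  Ueda vs Quinn: Ueda wins 2–1.
  Ueda vs Petrov: Petrov wins 2–1.
  Ueda vs Rossi: Rossi wins 3–0.
  Quinn vs Petrov: Petrov wins 2–1.
  Quinn vs Rossi: Rossi wins 3–0.
  Petrov vs Rossi: Petrov wins 2–1.
Copeland scores (wins − losses):
  Ueda: 1 − 2 = -1
  Quinn: 0 − 3 = -3
  Petrov: 3 − 0 = 3
  Rossi: 2 − 1 = 1
Petrov has the best Copeland score.

Petrov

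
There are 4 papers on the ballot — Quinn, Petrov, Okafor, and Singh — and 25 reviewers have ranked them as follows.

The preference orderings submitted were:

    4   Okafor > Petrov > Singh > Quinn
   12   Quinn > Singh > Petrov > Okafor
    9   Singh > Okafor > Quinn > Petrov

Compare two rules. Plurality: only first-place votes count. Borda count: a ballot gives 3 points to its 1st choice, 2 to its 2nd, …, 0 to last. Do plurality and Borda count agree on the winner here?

Plurality first-place counts: Quinn 12, Petrov 0, Okafor 4, Singh 9 → Quinn.
Borda totals: Quinn 45, Petrov 20, Okafor 30, Singh 55 → Singh.
The two rules disagree: plurality picks Quinn, Borda picks Singh.

No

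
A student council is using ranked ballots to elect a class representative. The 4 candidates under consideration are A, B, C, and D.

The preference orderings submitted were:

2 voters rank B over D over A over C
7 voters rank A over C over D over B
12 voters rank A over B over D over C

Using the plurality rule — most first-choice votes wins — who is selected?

First-place vote totals:
  A: 19
  B: 2
  C: 0
  D: 0
A has the most first-place votes.

A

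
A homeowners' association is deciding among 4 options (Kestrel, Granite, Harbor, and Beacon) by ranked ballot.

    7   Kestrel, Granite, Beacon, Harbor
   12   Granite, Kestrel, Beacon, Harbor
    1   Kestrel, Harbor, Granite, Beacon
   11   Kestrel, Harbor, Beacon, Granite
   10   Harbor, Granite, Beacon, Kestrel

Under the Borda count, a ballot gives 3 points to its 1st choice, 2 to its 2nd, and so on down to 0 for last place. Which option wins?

Kestrel

Borda scores:
  Kestrel: 7·3 + 12·2 + 3 + 11·3 + 10·0 = 81
  Granite: 7·2 + 12·3 + 1 + 11·0 + 10·2 = 71
  Harbor: 7·0 + 12·0 + 2 + 11·2 + 10·3 = 54
  Beacon: 7·1 + 12·1 + 0 + 11·1 + 10·1 = 40
Kestrel has the highest total.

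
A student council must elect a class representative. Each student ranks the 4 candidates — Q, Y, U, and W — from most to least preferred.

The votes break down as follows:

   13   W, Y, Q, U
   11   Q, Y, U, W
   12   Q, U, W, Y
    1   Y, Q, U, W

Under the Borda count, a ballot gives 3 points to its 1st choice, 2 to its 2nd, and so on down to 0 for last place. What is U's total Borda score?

36

Borda scores:
  Q: 13·1 + 11·3 + 12·3 + 2 = 84
  Y: 13·2 + 11·2 + 12·0 + 3 = 51
  U: 13·0 + 11·1 + 12·2 + 1 = 36
  W: 13·3 + 11·0 + 12·1 + 0 = 51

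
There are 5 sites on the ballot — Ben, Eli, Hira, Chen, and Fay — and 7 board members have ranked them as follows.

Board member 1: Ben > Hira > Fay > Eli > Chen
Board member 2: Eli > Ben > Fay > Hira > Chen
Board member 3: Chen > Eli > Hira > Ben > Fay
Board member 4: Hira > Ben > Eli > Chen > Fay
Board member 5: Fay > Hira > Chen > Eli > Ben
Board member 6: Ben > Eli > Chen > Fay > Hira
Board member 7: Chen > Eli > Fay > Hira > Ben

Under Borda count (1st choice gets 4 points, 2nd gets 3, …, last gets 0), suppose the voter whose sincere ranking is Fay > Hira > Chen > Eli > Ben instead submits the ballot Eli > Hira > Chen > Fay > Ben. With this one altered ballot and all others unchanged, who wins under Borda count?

Eli

Borda totals with the altered ballot: Ben 15, Eli 20, Hira 14, Chen 13, Fay 8.
The winner is unchanged: still Eli.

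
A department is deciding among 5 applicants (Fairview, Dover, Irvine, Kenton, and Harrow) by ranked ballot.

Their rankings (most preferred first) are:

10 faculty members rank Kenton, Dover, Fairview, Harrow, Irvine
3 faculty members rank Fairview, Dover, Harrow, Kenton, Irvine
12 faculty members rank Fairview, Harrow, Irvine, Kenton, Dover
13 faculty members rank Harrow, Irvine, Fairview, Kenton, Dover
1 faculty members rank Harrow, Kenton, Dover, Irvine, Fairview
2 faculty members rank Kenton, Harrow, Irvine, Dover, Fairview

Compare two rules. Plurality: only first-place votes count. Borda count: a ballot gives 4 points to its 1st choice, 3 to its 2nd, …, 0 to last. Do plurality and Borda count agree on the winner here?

No

Plurality first-place counts: Fairview 15, Dover 0, Irvine 0, Kenton 12, Harrow 14 → Fairview.
Borda totals: Fairview 106, Dover 43, Irvine 68, Kenton 79, Harrow 114 → Harrow.
The two rules disagree: plurality picks Fairview, Borda picks Harrow.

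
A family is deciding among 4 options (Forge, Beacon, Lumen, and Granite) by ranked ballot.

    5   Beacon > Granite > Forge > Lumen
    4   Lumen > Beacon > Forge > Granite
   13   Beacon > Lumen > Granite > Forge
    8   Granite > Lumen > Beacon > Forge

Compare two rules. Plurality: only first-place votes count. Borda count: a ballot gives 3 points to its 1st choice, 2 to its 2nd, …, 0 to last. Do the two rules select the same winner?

Yes

Plurality first-place counts: Forge 0, Beacon 18, Lumen 4, Granite 8 → Beacon.
Borda totals: Forge 9, Beacon 70, Lumen 54, Granite 47 → Beacon.
The two rules agree on Beacon.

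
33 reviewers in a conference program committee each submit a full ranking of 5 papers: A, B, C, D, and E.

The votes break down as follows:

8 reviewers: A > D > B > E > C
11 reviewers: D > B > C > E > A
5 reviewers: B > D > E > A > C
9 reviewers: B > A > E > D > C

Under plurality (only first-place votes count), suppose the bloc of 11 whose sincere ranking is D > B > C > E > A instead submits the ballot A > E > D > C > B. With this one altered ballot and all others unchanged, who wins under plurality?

A

First-place totals with the altered ballot: A 19, B 14, C 0, D 0, E 0.
The switch changes the winner from B to A.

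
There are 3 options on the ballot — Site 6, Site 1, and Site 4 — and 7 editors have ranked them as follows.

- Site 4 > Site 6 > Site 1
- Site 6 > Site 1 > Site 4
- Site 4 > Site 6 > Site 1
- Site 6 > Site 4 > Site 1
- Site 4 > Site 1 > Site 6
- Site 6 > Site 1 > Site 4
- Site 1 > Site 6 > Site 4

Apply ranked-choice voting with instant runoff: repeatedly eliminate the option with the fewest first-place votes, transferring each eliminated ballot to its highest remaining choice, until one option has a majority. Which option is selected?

Site 6

Round 1: Site 6 3, Site 4 3, Site 1 1. Site 1 has the fewest and is eliminated.
Round 2: Site 6 4, Site 4 3. Site 6 has a majority.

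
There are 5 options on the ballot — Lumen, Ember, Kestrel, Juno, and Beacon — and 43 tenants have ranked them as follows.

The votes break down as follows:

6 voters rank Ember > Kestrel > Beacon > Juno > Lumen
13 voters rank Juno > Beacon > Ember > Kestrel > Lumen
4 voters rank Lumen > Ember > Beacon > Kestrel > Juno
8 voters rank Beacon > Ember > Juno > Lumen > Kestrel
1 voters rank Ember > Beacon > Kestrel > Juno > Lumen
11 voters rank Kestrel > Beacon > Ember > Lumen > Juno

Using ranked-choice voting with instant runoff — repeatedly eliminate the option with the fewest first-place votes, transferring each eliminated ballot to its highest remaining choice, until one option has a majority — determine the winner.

Round 1: Juno 13, Kestrel 11, Beacon 8, Ember 7, Lumen 4. Lumen has the fewest and is eliminated.
Round 2: Juno 13, Ember 11, Kestrel 11, Beacon 8. Beacon has the fewest and is eliminated.
Round 3: Ember 19, Juno 13, Kestrel 11. Kestrel has the fewest and is eliminated.
Round 4: Ember 30, Juno 13. Ember has a majority.

Ember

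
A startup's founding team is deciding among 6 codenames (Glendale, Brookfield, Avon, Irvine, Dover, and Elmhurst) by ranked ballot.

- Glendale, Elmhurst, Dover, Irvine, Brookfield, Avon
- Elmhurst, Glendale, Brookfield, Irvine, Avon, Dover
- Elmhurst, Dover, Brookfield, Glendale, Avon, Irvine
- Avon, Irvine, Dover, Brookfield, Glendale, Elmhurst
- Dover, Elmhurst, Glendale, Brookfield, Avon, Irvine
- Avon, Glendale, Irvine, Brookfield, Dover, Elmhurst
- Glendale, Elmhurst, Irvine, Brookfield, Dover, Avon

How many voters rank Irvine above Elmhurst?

Ballots ranking Irvine above Elmhurst: 2.
Ballots ranking Elmhurst above Irvine: 5.
So 2 of 7 voters prefer Irvine to Elmhurst.

2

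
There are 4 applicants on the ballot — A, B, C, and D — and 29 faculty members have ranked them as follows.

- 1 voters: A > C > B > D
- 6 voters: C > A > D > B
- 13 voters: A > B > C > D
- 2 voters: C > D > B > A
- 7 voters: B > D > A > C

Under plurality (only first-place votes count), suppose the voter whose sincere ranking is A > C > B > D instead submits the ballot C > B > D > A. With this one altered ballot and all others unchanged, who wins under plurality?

A

First-place totals with the altered ballot: A 13, B 7, C 9, D 0.
The winner is unchanged: still A.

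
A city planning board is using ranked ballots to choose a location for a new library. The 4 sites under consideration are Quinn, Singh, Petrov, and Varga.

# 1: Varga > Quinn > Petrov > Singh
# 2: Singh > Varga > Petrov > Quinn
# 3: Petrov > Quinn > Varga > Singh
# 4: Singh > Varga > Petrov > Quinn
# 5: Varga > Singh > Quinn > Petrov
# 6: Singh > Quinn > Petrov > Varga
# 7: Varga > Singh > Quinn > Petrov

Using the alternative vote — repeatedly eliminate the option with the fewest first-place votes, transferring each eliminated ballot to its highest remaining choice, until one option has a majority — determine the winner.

Round 1: Singh 3, Varga 3, Petrov 1, Quinn 0. Quinn has the fewest and is eliminated.
Round 2: Singh 3, Varga 3, Petrov 1. Petrov has the fewest and is eliminated.
Round 3: Varga 4, Singh 3. Varga has a majority.

Varga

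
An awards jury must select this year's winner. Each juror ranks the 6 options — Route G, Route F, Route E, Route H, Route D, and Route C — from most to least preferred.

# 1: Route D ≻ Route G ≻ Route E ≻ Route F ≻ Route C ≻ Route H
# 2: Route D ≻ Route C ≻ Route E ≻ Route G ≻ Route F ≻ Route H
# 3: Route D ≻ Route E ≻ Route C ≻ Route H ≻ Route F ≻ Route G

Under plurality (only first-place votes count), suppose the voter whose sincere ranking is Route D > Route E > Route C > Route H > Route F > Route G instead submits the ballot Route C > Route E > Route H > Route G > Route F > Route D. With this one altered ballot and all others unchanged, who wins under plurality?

Route D

First-place totals with the altered ballot: Route G 0, Route F 0, Route E 0, Route H 0, Route D 2, Route C 1.
The winner is unchanged: still Route D.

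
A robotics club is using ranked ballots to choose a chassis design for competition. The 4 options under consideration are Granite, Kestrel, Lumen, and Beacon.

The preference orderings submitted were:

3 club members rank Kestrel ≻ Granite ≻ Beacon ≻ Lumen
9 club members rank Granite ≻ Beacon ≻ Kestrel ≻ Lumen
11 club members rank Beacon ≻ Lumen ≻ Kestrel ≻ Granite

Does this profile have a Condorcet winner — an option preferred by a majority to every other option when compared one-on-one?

Head-to-head results (23 voters total):
Granite vs Kestrel: Kestrel wins 14–9.
Granite vs Lumen: Granite wins 12–11.
Granite vs Beacon: Granite wins 12–11.
Kestrel vs Lumen: Kestrel wins 12–11.
Kestrel vs Beacon: Beacon wins 20–3.
Lumen vs Beacon: Beacon wins 23–0.
No candidate beats all others: Granite beats Beacon beats Kestrel beats Granite, a majority cycle.

No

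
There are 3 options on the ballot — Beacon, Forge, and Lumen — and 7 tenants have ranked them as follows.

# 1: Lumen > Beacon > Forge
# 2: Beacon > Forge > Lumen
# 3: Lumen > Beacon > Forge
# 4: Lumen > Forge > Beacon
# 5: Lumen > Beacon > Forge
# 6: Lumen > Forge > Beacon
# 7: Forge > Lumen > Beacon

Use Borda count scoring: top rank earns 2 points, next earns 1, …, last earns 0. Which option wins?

Lumen

Borda scores:
  Beacon: 1 + 2 + 1 + 0 + 1 + 0 + 0 = 5
  Forge: 0 + 1 + 0 + 1 + 0 + 1 + 2 = 5
  Lumen: 2 + 0 + 2 + 2 + 2 + 2 + 1 = 11
Lumen has the highest total.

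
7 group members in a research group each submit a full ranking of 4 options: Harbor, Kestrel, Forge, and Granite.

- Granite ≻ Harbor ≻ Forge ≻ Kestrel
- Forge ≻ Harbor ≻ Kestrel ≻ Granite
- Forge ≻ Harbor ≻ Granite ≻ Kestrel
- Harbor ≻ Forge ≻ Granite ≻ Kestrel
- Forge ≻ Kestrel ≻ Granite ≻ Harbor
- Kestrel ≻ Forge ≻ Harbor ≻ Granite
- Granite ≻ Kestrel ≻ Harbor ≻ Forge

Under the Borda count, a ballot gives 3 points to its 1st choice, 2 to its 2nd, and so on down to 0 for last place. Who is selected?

Forge

Borda scores:
  Harbor: 2 + 2 + 2 + 3 + 0 + 1 + 1 = 11
  Kestrel: 0 + 1 + 0 + 0 + 2 + 3 + 2 = 8
  Forge: 1 + 3 + 3 + 2 + 3 + 2 + 0 = 14
  Granite: 3 + 0 + 1 + 1 + 1 + 0 + 3 = 9
Forge has the highest total.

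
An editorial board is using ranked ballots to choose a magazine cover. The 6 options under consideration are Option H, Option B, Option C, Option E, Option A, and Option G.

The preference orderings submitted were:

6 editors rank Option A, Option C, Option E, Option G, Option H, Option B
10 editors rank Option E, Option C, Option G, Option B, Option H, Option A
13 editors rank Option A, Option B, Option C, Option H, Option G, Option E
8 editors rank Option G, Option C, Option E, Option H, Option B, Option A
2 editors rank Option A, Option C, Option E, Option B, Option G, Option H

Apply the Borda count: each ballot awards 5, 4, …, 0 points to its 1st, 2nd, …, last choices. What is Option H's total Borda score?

Borda scores:
  Option H: 6·1 + 10·1 + 13·2 + 8·2 + 2·0 = 58
  Option B: 6·0 + 10·2 + 13·4 + 8·1 + 2·2 = 84
  Option C: 6·4 + 10·4 + 13·3 + 8·4 + 2·4 = 143
  Option E: 6·3 + 10·5 + 13·0 + 8·3 + 2·3 = 98
  Option A: 6·5 + 10·0 + 13·5 + 8·0 + 2·5 = 105
  Option G: 6·2 + 10·3 + 13·1 + 8·5 + 2·1 = 97

58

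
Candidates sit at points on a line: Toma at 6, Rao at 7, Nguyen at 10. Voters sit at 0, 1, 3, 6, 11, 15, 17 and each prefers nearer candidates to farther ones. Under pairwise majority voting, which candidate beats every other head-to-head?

With single-peaked preferences on a line, the Condorcet winner is the candidate closest to the median voter.
The median voter (position 6) is closest to Toma at 6.
Check: Toma vs Rao — voters closer to Toma: 4 of 7.

Toma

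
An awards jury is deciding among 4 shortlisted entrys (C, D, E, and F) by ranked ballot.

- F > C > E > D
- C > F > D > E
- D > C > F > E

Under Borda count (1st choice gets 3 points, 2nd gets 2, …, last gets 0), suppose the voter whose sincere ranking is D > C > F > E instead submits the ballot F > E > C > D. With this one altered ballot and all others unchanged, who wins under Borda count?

Borda totals with the altered ballot: C 6, D 1, E 3, F 8.
The switch changes the winner from C to F.

F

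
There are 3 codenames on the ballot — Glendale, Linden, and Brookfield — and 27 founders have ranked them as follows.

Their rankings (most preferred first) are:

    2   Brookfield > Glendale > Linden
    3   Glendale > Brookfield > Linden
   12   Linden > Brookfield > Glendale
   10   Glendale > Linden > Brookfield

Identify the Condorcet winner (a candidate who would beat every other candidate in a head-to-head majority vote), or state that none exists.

There is no Condorcet winner

Head-to-head results (27 voters total):
Glendale vs Linden: Glendale wins 15–12.
Glendale vs Brookfield: Brookfield wins 14–13.
Linden vs Brookfield: Linden wins 22–5.
No candidate beats all others: Glendale beats Linden beats Brookfield beats Glendale, a majority cycle.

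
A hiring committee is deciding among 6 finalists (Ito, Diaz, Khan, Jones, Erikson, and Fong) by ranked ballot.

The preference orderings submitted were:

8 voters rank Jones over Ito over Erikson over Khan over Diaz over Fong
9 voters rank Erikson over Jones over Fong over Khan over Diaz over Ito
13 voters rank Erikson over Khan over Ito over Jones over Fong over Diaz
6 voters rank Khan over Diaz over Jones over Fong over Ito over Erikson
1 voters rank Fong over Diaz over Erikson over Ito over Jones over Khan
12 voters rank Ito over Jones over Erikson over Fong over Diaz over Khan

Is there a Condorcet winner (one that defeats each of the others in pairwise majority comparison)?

Head-to-head results (49 voters total):
Ito vs Diaz: Ito wins 33–16.
Ito vs Khan: Khan wins 28–21.
Ito vs Jones: Ito wins 26–23.
Ito vs Erikson: Ito wins 26–23.
Ito vs Fong: Ito wins 33–16.
Diaz vs Khan: Khan wins 36–13.
Diaz vs Jones: Jones wins 42–7.
Diaz vs Erikson: Erikson wins 42–7.
Diaz vs Fong: Fong wins 35–14.
Khan vs Jones: Jones wins 30–19.
Khan vs Erikson: Erikson wins 43–6.
Khan vs Fong: Khan wins 27–22.
Jones vs Erikson: Jones wins 26–23.
Jones vs Fong: Jones wins 48–1.
Erikson vs Fong: Erikson wins 42–7.
No candidate beats all others: Ito beats Jones beats Khan beats Ito, a majority cycle.

No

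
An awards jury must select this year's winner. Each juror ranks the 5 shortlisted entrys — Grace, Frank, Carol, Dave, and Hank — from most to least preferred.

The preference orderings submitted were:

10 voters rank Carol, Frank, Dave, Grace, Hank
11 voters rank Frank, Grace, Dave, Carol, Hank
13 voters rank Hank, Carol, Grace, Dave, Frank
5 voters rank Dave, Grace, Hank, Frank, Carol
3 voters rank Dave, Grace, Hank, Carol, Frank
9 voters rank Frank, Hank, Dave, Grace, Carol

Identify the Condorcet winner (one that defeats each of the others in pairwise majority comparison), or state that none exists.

Head-to-head results (51 voters total):
Grace vs Frank: Frank wins 30–21.
Grace vs Carol: Grace wins 28–23.
Grace vs Dave: Dave wins 27–24.
Grace vs Hank: Grace wins 29–22.
Frank vs Carol: Carol wins 26–25.
Frank vs Dave: Frank wins 30–21.
Frank vs Hank: Frank wins 30–21.
Carol vs Dave: Dave wins 28–23.
Carol vs Hank: Hank wins 30–21.
Dave vs Hank: Dave wins 29–22.
No candidate beats all others: Grace beats Carol beats Frank beats Grace, a majority cycle.

None — there is no Condorcet winner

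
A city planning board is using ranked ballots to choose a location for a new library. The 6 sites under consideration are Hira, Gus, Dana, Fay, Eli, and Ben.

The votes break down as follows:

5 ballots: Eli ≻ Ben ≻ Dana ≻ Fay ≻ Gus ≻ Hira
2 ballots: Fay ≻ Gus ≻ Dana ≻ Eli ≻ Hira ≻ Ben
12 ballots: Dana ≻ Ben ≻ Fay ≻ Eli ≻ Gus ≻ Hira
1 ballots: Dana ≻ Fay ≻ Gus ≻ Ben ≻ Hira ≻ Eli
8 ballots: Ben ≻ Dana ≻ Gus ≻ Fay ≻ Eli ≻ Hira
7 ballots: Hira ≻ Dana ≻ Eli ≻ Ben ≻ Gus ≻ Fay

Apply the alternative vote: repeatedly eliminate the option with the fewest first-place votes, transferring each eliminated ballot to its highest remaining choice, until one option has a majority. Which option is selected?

Dana

Round 1: Dana 13, Ben 8, Hira 7, Eli 5, Fay 2, Gus 0. Gus has the fewest and is eliminated.
Round 2: Dana 13, Ben 8, Hira 7, Eli 5, Fay 2. Fay has the fewest and is eliminated.
Round 3: Dana 15, Ben 8, Hira 7, Eli 5. Eli has the fewest and is eliminated.
Round 4: Dana 15, Ben 13, Hira 7. Hira has the fewest and is eliminated.
Round 5: Dana 22, Ben 13. Dana has a majority.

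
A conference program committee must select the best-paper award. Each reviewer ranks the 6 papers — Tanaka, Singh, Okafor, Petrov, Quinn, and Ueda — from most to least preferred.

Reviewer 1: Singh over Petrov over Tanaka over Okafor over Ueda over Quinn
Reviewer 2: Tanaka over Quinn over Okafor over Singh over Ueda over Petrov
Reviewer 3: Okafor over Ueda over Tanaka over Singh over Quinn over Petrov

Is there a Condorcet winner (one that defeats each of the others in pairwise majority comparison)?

Yes

Head-to-head results (3 voters total):
Tanaka vs Singh: Tanaka wins 2–1.
Tanaka vs Okafor: Tanaka wins 2–1.
Tanaka vs Petrov: Tanaka wins 2–1.
Tanaka vs Quinn: Tanaka wins 3–0.
Tanaka vs Ueda: Tanaka wins 2–1.
Singh vs Okafor: Okafor wins 2–1.
Singh vs Petrov: Singh wins 3–0.
Singh vs Quinn: Singh wins 2–1.
Singh vs Ueda: Singh wins 2–1.
Okafor vs Petrov: Okafor wins 2–1.
Okafor vs Quinn: Okafor wins 2–1.
Okafor vs Ueda: Okafor wins 3–0.
Petrov vs Quinn: Quinn wins 2–1.
Petrov vs Ueda: Ueda wins 2–1.
Quinn vs Ueda: Ueda wins 2–1.
Tanaka beats each rival — Singh (2–1), Okafor (2–1), Petrov (2–1), Quinn (3–0), Ueda (2–1) — so Tanaka is the Condorcet winner.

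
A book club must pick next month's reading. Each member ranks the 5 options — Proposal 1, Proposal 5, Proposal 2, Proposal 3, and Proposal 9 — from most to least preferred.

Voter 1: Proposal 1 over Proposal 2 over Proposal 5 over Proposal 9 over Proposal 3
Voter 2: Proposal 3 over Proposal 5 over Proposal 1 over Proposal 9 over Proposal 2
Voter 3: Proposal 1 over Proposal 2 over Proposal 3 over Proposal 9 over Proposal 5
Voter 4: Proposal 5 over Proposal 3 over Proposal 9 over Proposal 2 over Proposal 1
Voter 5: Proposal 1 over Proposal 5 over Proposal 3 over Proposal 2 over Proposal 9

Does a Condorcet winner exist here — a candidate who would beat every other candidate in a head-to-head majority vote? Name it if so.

Proposal 1

Head-to-head results (5 voters total):
Proposal 1 vs Proposal 5: Proposal 1 wins 3–2.
Proposal 1 vs Proposal 2: Proposal 1 wins 4–1.
Proposal 1 vs Proposal 3: Proposal 1 wins 3–2.
Proposal 1 vs Proposal 9: Proposal 1 wins 4–1.
Proposal 5 vs Proposal 2: Proposal 5 wins 3–2.
Proposal 5 vs Proposal 3: Proposal 5 wins 3–2.
Proposal 5 vs Proposal 9: Proposal 5 wins 4–1.
Proposal 2 vs Proposal 3: Proposal 3 wins 3–2.
Proposal 2 vs Proposal 9: Proposal 2 wins 3–2.
Proposal 3 vs Proposal 9: Proposal 3 wins 4–1.
Proposal 1 beats each rival — Proposal 5 (3–2), Proposal 2 (4–1), Proposal 3 (3–2), Proposal 9 (4–1) — so Proposal 1 is the Condorcet winner.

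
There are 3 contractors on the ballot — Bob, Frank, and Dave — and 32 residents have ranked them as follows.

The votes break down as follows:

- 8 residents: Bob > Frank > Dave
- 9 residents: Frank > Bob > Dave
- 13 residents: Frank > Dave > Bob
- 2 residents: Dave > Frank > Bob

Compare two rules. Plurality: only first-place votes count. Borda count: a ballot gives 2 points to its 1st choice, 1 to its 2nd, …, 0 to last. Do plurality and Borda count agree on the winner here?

Plurality first-place counts: Bob 8, Frank 22, Dave 2 → Frank.
Borda totals: Bob 25, Frank 54, Dave 17 → Frank.
The two rules agree on Frank.

Yes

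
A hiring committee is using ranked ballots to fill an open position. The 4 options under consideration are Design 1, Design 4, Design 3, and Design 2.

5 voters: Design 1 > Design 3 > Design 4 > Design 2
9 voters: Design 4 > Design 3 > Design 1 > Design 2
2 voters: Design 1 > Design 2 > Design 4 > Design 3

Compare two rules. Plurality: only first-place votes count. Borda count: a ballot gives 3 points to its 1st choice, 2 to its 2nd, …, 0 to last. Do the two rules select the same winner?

Yes

Plurality first-place counts: Design 1 7, Design 4 9, Design 3 0, Design 2 0 → Design 4.
Borda totals: Design 1 30, Design 4 34, Design 3 28, Design 2 4 → Design 4.
The two rules agree on Design 4.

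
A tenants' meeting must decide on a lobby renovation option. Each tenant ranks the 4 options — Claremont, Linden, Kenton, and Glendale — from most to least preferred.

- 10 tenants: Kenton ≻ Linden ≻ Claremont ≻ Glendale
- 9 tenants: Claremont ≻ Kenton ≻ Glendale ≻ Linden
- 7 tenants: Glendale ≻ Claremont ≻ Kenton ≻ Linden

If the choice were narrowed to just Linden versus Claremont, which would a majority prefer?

Ballots ranking Linden above Claremont: 10.
Ballots ranking Claremont above Linden: 9+7 = 16.
Claremont wins the head-to-head, 16–10.

Claremont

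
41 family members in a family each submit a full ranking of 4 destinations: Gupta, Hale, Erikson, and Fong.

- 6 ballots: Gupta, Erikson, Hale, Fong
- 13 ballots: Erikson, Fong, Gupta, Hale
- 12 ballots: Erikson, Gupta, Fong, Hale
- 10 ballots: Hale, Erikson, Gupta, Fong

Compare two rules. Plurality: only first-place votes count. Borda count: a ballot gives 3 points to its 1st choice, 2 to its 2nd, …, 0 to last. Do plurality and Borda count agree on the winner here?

Plurality first-place counts: Gupta 6, Hale 10, Erikson 25, Fong 0 → Erikson.
Borda totals: Gupta 65, Hale 36, Erikson 107, Fong 38 → Erikson.
The two rules agree on Erikson.

Yes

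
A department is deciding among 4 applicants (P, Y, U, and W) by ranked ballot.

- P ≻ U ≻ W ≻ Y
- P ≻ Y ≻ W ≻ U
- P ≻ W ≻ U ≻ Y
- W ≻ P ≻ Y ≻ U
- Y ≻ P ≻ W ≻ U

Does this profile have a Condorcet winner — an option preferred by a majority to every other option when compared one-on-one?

Yes

Head-to-head results (5 voters total):
P vs Y: P wins 4–1.
P vs U: P wins 5–0.
P vs W: P wins 4–1.
Y vs U: Y wins 3–2.
Y vs W: W wins 3–2.
U vs W: W wins 4–1.
P beats each rival — Y (4–1), U (5–0), W (4–1) — so P is the Condorcet winner.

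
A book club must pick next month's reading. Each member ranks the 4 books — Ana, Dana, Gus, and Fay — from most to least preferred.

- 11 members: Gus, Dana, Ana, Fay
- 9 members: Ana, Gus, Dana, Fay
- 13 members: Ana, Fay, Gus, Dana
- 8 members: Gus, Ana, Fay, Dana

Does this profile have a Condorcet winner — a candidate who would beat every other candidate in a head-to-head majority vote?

Yes

Head-to-head results (41 voters total):
Ana vs Dana: Ana wins 30–11.
Ana vs Gus: Ana wins 22–19.
Ana vs Fay: Ana wins 41–0.
Dana vs Gus: Gus wins 41–0.
Dana vs Fay: Fay wins 21–20.
Gus vs Fay: Gus wins 28–13.
Ana beats each rival — Dana (30–11), Gus (22–19), Fay (41–0) — so Ana is the Condorcet winner.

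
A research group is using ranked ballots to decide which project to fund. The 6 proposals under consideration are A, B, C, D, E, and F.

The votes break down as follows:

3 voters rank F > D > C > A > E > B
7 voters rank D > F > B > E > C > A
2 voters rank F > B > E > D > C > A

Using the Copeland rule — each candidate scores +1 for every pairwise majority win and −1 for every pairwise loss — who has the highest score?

Pairwise results:
  A vs B: B wins 9–3.
  A vs C: C wins 12–0.
  A vs D: D wins 12–0.
  A vs E: E wins 9–3.
  A vs F: F wins 12–0.
  B vs C: B wins 9–3.
  B vs D: D wins 10–2.
  B vs E: B wins 9–3.
  B vs F: F wins 12–0.
  C vs D: D wins 12–0.
  C vs E: E wins 9–3.
  C vs F: F wins 12–0.
  D vs E: D wins 10–2.
  D vs F: D wins 7–5.
  E vs F: F wins 12–0.
Copeland scores (wins − losses):
  A: 0 − 5 = -5
  B: 3 − 2 = 1
  C: 1 − 4 = -3
  D: 5 − 0 = 5
  E: 2 − 3 = -1
  F: 4 − 1 = 3
D has the best Copeland score.

D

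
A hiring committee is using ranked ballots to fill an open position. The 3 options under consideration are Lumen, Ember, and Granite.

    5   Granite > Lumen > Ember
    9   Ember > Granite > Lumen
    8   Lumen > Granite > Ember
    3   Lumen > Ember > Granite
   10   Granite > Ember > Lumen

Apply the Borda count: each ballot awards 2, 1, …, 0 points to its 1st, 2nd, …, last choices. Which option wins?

Granite

Borda scores:
  Lumen: 5·1 + 9·0 + 8·2 + 3·2 + 10·0 = 27
  Ember: 5·0 + 9·2 + 8·0 + 3·1 + 10·1 = 31
  Granite: 5·2 + 9·1 + 8·1 + 3·0 + 10·2 = 47
Granite has the highest total.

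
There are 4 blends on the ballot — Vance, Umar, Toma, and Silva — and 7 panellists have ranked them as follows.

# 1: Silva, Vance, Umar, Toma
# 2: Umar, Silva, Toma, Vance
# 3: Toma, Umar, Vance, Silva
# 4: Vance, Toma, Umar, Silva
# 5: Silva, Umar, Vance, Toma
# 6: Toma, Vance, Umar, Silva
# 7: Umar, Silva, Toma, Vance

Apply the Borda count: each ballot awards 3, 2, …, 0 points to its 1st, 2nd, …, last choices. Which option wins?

Umar

Borda scores:
  Vance: 2 + 0 + 1 + 3 + 1 + 2 + 0 = 9
  Umar: 1 + 3 + 2 + 1 + 2 + 1 + 3 = 13
  Toma: 0 + 1 + 3 + 2 + 0 + 3 + 1 = 10
  Silva: 3 + 2 + 0 + 0 + 3 + 0 + 2 = 10
Umar has the highest total.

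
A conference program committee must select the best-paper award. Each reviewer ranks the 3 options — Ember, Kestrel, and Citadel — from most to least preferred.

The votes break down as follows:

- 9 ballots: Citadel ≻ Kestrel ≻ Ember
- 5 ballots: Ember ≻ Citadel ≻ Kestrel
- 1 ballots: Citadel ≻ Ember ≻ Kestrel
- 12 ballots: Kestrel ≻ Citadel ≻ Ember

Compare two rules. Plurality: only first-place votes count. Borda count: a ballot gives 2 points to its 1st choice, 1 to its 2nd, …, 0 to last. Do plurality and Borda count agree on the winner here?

No

Plurality first-place counts: Ember 5, Kestrel 12, Citadel 10 → Kestrel.
Borda totals: Ember 11, Kestrel 33, Citadel 37 → Citadel.
The two rules disagree: plurality picks Kestrel, Borda picks Citadel.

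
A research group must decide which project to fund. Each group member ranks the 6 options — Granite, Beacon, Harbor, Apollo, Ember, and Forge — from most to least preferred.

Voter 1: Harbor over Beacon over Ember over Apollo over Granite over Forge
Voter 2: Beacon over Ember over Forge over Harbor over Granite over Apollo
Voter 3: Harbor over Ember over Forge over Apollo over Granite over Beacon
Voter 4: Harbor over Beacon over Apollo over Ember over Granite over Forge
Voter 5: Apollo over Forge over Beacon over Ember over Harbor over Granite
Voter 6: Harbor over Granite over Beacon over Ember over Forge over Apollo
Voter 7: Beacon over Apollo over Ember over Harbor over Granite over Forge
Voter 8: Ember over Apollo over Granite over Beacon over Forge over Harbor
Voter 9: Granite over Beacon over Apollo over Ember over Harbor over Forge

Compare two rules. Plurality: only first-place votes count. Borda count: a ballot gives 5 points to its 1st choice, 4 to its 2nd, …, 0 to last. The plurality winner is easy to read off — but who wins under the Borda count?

Beacon

Plurality first-place counts: Granite 1, Beacon 2, Harbor 4, Apollo 1, Ember 1, Forge 0 → Harbor.
Borda totals: Granite 17, Beacon 30, Harbor 26, Apollo 23, Ember 27, Forge 12 → Beacon.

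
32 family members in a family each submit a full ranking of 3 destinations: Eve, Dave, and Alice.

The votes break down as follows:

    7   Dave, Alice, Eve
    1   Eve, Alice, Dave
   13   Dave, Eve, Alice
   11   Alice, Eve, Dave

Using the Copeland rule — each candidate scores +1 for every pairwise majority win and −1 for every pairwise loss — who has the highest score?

Pairwise results:
  Eve vs Dave: Dave wins 20–12.
  Eve vs Alice: Alice wins 18–14.
  Dave vs Alice: Dave wins 20–12.
Copeland scores (wins − losses):
  Eve: 0 − 2 = -2
  Dave: 2 − 0 = 2
  Alice: 1 − 1 = 0
Dave has the best Copeland score.

Dave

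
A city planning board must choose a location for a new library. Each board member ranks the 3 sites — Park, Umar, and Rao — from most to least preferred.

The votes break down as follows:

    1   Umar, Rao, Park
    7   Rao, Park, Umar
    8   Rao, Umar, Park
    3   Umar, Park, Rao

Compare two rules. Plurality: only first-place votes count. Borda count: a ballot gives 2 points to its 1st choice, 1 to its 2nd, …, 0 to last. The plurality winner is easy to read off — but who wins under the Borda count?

Plurality first-place counts: Park 0, Umar 4, Rao 15 → Rao.
Borda totals: Park 10, Umar 16, Rao 31 → Rao.

Rao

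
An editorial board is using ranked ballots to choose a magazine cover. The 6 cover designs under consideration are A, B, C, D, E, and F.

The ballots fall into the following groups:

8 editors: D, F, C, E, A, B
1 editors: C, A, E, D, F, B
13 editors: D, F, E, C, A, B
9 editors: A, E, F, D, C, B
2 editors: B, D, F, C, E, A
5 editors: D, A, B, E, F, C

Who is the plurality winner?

First-place vote totals:
  A: 9
  B: 2
  C: 1
  D: 26
  E: 0
  F: 0
D has the most first-place votes.

D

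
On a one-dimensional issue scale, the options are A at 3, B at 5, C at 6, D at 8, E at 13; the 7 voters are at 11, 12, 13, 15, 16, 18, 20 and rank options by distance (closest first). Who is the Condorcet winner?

E

With single-peaked preferences on a line, the Condorcet winner is the candidate closest to the median voter.
The median voter (position 15) is closest to E at 13.
Check: E vs A — voters closer to E: 7 of 7.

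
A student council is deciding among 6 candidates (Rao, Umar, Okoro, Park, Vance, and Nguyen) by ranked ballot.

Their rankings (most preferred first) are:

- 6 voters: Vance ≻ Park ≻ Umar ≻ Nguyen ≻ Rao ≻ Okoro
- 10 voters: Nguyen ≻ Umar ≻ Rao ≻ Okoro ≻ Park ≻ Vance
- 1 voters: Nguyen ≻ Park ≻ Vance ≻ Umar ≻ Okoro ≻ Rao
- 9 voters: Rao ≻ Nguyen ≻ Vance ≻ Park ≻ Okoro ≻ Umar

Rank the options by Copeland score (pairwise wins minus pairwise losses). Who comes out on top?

Nguyen

Pairwise results:
  Rao vs Umar: Umar wins 17–9.
  Rao vs Okoro: Rao wins 25–1.
  Rao vs Park: Rao wins 19–7.
  Rao vs Vance: Rao wins 19–7.
  Rao vs Nguyen: Nguyen wins 17–9.
  Umar vs Okoro: Umar wins 17–9.
  Umar vs Park: Park wins 16–10.
  Umar vs Vance: Vance wins 16–10.
  Umar vs Nguyen: Nguyen wins 20–6.
  Okoro vs Park: Park wins 16–10.
  Okoro vs Vance: Vance wins 16–10.
  Okoro vs Nguyen: Nguyen wins 26–0.
  Park vs Vance: Vance wins 15–11.
  Park vs Nguyen: Nguyen wins 20–6.
  Vance vs Nguyen: Nguyen wins 20–6.
Copeland scores (wins − losses):
  Rao: 3 − 2 = 1
  Umar: 2 − 3 = -1
  Okoro: 0 − 5 = -5
  Park: 2 − 3 = -1
  Vance: 3 − 2 = 1
  Nguyen: 5 − 0 = 5
Nguyen has the best Copeland score.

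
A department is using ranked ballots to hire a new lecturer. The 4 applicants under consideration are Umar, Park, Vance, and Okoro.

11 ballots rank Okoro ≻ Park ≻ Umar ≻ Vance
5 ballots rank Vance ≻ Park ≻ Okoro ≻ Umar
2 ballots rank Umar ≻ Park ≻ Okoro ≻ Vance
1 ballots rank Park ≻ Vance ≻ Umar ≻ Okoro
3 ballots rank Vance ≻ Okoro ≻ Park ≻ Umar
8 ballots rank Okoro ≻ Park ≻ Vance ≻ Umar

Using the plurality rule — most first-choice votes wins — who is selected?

Okoro

First-place vote totals:
  Umar: 2
  Park: 1
  Vance: 8
  Okoro: 19
Okoro has the most first-place votes.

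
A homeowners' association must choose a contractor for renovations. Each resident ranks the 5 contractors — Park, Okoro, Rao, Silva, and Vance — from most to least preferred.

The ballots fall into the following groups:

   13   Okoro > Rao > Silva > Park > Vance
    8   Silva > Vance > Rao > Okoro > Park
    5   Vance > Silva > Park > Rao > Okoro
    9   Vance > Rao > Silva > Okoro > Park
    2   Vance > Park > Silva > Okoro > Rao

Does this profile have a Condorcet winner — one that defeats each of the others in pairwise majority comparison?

Head-to-head results (37 voters total):
Park vs Okoro: Okoro wins 30–7.
Park vs Rao: Rao wins 30–7.
Park vs Silva: Silva wins 35–2.
Park vs Vance: Vance wins 24–13.
Okoro vs Rao: Rao wins 22–15.
Okoro vs Silva: Silva wins 24–13.
Okoro vs Vance: Vance wins 24–13.
Rao vs Silva: Rao wins 22–15.
Rao vs Vance: Vance wins 24–13.
Silva vs Vance: Silva wins 21–16.
No candidate beats all others: Rao beats Silva beats Vance beats Rao, a majority cycle.

No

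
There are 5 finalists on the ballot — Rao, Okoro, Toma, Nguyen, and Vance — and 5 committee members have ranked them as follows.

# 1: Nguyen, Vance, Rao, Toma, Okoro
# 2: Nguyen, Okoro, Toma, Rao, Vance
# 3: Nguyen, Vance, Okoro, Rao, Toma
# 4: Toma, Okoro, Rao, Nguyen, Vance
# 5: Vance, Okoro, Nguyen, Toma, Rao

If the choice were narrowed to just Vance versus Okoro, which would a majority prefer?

Vance

Ballots ranking Vance above Okoro: 3.
Ballots ranking Okoro above Vance: 2.
Vance wins the head-to-head, 3–2.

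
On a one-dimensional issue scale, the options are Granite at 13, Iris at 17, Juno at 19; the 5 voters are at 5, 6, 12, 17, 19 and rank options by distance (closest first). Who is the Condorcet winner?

With single-peaked preferences on a line, the Condorcet winner is the candidate closest to the median voter.
The median voter (position 12) is closest to Granite at 13.
Check: Granite vs Iris — voters closer to Granite: 3 of 5.

Granite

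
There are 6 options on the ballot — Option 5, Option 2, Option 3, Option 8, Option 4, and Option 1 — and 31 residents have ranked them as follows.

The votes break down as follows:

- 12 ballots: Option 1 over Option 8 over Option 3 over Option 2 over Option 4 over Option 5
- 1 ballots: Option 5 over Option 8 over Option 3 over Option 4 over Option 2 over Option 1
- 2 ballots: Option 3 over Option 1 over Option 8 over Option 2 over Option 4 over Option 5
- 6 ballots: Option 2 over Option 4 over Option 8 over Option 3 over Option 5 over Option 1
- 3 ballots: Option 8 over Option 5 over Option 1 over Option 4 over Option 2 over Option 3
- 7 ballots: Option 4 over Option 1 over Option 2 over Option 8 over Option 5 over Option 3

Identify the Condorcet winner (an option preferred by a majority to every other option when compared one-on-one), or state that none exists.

Head-to-head results (31 voters total):
Option 5 vs Option 2: Option 2 wins 27–4.
Option 5 vs Option 3: Option 3 wins 20–11.
Option 5 vs Option 8: Option 8 wins 30–1.
Option 5 vs Option 4: Option 4 wins 27–4.
Option 5 vs Option 1: Option 1 wins 21–10.
Option 2 vs Option 3: Option 2 wins 16–15.
Option 2 vs Option 8: Option 8 wins 18–13.
Option 2 vs Option 4: Option 2 wins 20–11.
Option 2 vs Option 1: Option 1 wins 24–7.
Option 3 vs Option 8: Option 8 wins 29–2.
Option 3 vs Option 4: Option 4 wins 16–15.
Option 3 vs Option 1: Option 1 wins 22–9.
Option 8 vs Option 4: Option 8 wins 18–13.
Option 8 vs Option 1: Option 1 wins 21–10.
Option 4 vs Option 1: Option 1 wins 17–14.
Option 1 beats each rival — Option 5 (21–10), Option 2 (24–7), Option 3 (22–9), Option 8 (21–10), Option 4 (17–14) — so Option 1 is the Condorcet winner.

Option 1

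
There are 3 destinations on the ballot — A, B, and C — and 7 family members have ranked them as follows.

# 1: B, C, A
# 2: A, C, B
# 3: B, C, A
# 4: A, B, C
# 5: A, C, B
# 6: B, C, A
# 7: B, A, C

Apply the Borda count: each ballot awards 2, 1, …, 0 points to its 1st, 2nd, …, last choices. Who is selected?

B

Borda scores:
  A: 0 + 2 + 0 + 2 + 2 + 0 + 1 = 7
  B: 2 + 0 + 2 + 1 + 0 + 2 + 2 = 9
  C: 1 + 1 + 1 + 0 + 1 + 1 + 0 = 5
B has the highest total.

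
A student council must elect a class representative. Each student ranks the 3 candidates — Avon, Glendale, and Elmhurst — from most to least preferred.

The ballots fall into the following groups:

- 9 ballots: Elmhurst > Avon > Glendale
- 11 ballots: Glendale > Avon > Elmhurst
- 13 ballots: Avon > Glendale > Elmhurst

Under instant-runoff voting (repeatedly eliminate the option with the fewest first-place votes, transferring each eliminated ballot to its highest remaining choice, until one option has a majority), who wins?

Round 1: Avon 13, Glendale 11, Elmhurst 9. Elmhurst has the fewest and is eliminated.
Round 2: Avon 22, Glendale 11. Avon has a majority.

Avon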